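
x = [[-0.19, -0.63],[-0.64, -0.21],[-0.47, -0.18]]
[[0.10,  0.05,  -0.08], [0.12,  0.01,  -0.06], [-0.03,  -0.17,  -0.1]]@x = [[-0.01, -0.06], [-0.00, -0.07], [0.16, 0.07]]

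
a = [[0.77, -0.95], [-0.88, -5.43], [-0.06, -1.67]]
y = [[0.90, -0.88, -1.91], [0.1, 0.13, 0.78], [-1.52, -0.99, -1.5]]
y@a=[[1.58, 7.11], [-0.08, -2.10], [-0.21, 9.32]]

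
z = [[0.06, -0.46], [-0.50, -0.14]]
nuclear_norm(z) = 0.98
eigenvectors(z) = [[0.76, 0.61],[-0.65, 0.79]]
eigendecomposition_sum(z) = [[0.27, -0.21], [-0.23, 0.18]] + [[-0.21, -0.25], [-0.27, -0.32]]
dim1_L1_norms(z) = [0.52, 0.64]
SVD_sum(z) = [[-0.18, -0.14], [-0.38, -0.29]] + [[0.24, -0.32], [-0.12, 0.15]]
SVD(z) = [[0.44, 0.90],[0.9, -0.44]] @ diag([0.5350273864352463, 0.4455846673352547]) @ [[-0.79, -0.61], [0.61, -0.79]]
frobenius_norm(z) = 0.70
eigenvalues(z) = [0.45, -0.53]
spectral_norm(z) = 0.54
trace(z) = -0.08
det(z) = -0.24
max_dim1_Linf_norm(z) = 0.5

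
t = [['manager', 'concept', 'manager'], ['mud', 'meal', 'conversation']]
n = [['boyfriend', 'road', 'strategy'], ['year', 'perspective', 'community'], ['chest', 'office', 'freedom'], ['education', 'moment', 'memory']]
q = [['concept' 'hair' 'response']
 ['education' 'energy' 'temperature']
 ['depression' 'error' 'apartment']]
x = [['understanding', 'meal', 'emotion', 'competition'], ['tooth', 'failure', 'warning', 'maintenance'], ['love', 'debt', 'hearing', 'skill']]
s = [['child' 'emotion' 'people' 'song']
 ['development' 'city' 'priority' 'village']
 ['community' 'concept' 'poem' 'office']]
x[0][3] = 'competition'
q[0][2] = 'response'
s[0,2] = 'people'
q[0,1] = 'hair'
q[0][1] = 'hair'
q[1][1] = 'energy'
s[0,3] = 'song'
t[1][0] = 'mud'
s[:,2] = ['people', 'priority', 'poem']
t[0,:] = ['manager', 'concept', 'manager']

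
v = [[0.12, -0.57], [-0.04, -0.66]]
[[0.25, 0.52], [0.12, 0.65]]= v@[[0.97, -0.24], [-0.24, -0.97]]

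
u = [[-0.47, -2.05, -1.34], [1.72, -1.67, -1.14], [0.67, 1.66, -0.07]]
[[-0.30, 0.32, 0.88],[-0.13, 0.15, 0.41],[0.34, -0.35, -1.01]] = u@[[0.05, -0.05, -0.14], [0.18, -0.19, -0.54], [-0.07, 0.07, 0.22]]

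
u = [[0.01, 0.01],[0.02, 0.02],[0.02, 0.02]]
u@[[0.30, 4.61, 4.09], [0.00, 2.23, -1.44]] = [[0.0, 0.07, 0.03], [0.01, 0.14, 0.05], [0.01, 0.14, 0.05]]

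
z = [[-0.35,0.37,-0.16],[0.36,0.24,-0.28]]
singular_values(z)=[0.54, 0.51]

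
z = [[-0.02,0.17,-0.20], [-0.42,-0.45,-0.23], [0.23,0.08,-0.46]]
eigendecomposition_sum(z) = [[(0.03+0.24j), (0.07+0.08j), -0.20-0.06j], [(-0.36-0.14j), -0.17+0.04j, 0.23-0.23j], [(0.07+0.12j), (0.06+0.03j), -0.12+0.01j]] + [[0.03-0.24j, (0.07-0.08j), -0.20+0.06j],[-0.36+0.14j, -0.17-0.04j, 0.23+0.23j],[0.07-0.12j, (0.06-0.03j), (-0.12-0.01j)]] + [[-0.08-0.00j, (0.03+0j), 0.19+0.00j], [(0.3+0j), -0.10-0.00j, -0.70-0.00j], [(0.1+0j), (-0.03-0j), -0.22-0.00j]]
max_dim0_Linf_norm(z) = 0.46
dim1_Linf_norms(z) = [0.2, 0.45, 0.46]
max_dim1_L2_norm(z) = 0.66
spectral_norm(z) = 0.66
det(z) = -0.06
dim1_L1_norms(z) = [0.39, 1.1, 0.77]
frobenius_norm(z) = 0.88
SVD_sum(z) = [[0.05, 0.06, 0.01], [-0.44, -0.46, -0.09], [0.1, 0.11, 0.02]] + [[0.03, 0.01, -0.20], [0.02, 0.01, -0.14], [0.08, 0.02, -0.49]] + [[-0.11, 0.11, -0.01], [-0.0, 0.00, -0.0], [0.04, -0.04, 0.01]]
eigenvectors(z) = [[-0.24-0.44j, (-0.24+0.44j), (-0.25+0j)],[0.81+0.00j, 0.81-0.00j, (0.92+0j)],[-0.22-0.19j, (-0.22+0.19j), (0.29+0j)]]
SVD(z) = [[0.12, 0.36, -0.92], [-0.97, 0.25, -0.03], [0.22, 0.9, 0.38]] @ diag([0.6638370351468228, 0.5515173839323768, 0.16476943280797876]) @ [[0.69, 0.71, 0.15], [0.17, 0.04, -0.98], [0.71, -0.70, 0.1]]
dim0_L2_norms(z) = [0.48, 0.49, 0.55]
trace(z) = -0.93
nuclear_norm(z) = 1.38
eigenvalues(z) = [(-0.26+0.28j), (-0.26-0.28j), (-0.41+0j)]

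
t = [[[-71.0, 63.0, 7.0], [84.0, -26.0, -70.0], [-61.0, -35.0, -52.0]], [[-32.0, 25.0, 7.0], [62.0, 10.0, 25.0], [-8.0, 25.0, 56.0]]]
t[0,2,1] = -35.0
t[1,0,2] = 7.0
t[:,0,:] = [[-71.0, 63.0, 7.0], [-32.0, 25.0, 7.0]]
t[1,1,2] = 25.0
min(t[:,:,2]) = -70.0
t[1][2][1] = 25.0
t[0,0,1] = 63.0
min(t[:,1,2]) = -70.0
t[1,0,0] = -32.0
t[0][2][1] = -35.0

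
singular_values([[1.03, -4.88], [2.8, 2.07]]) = [5.3, 2.98]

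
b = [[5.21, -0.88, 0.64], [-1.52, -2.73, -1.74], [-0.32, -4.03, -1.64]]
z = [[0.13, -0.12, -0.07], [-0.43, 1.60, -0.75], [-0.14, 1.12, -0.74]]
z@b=[[0.88, 0.5, 0.41], [-4.43, -0.97, -1.83], [-2.20, 0.05, -0.82]]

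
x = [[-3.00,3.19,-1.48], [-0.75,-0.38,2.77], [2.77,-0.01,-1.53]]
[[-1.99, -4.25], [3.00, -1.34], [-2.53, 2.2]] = x @[[-0.43, 0.52], [-0.62, -1.07], [0.88, -0.49]]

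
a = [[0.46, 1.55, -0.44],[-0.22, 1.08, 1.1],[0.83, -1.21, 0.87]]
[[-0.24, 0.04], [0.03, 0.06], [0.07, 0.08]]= a @ [[-0.14, 0.07], [-0.09, 0.02], [0.09, 0.05]]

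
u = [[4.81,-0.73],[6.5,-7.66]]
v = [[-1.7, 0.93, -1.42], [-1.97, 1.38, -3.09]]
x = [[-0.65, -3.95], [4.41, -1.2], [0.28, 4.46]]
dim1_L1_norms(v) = [4.05, 6.44]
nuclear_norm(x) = 10.54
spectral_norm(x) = 6.09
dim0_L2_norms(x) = [4.47, 6.08]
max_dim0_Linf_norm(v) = 3.09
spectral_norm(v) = 4.56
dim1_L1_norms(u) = [5.54, 14.16]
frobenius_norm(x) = 7.54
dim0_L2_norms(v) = [2.6, 1.66, 3.4]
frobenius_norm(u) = 11.16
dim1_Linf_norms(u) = [4.81, 7.66]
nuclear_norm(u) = 13.74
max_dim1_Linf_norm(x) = 4.46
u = v @ x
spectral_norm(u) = 10.76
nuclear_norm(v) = 5.14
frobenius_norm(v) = 4.59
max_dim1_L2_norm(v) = 3.92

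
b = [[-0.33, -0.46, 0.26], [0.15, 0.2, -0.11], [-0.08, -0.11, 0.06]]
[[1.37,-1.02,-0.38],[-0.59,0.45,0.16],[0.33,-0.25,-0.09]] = b @[[-0.43, 0.57, -1.02], [-1.89, 1.91, 1.52], [1.38, 0.17, -0.08]]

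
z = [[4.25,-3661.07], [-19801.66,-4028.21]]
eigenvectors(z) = [[0.48, 0.32], [-0.88, 0.95]]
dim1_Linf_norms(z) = [3661.07, 19801.66]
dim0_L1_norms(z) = [19805.91, 7689.28]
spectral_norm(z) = 20220.68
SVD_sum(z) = [[-733.20, -154.18], [-19774.32, -4158.24]] + [[737.45, -3506.89],[-27.34, 130.03]]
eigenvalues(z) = [6737.9, -10761.86]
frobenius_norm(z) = 20536.20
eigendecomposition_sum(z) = [[4145.26, -1409.62], [-7624.20, 2592.65]] + [[-4141.01, -2251.45], [-12177.46, -6620.86]]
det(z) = -72512383.27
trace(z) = -4023.96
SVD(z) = [[0.04,1.0], [1.0,-0.04]] @ diag([20220.680179311483, 3586.0506484292287]) @ [[-0.98, -0.21], [0.21, -0.98]]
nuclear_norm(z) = 23806.73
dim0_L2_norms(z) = [19801.66, 5443.34]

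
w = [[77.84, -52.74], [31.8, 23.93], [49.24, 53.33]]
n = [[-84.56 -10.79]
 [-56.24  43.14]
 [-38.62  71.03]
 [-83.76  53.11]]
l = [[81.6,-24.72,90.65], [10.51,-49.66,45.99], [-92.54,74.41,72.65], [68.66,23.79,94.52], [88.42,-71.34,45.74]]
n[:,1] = [-10.79, 43.14, 71.03, 53.11]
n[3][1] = 53.11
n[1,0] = -56.24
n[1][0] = -56.24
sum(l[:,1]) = -47.52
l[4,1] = -71.34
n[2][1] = 71.03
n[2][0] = -38.62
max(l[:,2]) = 94.52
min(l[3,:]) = 23.79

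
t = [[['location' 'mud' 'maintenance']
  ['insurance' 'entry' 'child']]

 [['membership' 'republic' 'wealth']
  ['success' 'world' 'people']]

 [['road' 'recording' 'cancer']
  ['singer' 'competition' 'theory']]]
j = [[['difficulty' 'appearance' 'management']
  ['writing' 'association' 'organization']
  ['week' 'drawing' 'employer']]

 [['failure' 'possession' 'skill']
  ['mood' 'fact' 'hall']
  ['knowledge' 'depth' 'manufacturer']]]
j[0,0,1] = 'appearance'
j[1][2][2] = 'manufacturer'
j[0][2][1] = 'drawing'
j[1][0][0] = 'failure'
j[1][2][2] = 'manufacturer'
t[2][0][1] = 'recording'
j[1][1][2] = 'hall'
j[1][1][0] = 'mood'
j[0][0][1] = 'appearance'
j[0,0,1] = 'appearance'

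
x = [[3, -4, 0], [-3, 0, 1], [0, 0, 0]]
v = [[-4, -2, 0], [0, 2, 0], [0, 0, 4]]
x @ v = [[-12, -14, 0], [12, 6, 4], [0, 0, 0]]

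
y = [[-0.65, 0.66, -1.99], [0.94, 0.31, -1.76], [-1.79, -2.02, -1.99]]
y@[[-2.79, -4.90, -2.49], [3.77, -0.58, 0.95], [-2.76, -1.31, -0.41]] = [[9.79, 5.41, 3.06], [3.40, -2.48, -1.32], [2.87, 12.55, 3.35]]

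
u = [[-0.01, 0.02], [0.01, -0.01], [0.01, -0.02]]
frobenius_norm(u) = 0.03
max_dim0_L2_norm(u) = 0.03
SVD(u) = [[-0.65, -0.28], [0.4, -0.92], [0.65, 0.28]] @ diag([0.034396150794595175, 0.0041115460006510875]) @ [[0.49, -0.87], [-0.87, -0.49]]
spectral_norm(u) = 0.03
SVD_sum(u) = [[-0.01, 0.02], [0.01, -0.01], [0.01, -0.02]] + [[0.0, 0.00], [0.00, 0.00], [-0.00, -0.00]]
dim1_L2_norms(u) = [0.02, 0.01, 0.02]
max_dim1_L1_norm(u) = 0.03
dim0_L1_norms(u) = [0.03, 0.05]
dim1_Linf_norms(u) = [0.02, 0.01, 0.02]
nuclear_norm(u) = 0.04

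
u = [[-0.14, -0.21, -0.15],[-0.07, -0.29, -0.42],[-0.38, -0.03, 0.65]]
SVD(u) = [[0.16,-0.58,-0.80],  [0.50,-0.65,0.57],  [-0.85,-0.49,0.18]] @ diag([0.8449421289990985, 0.45327840532368974, 0.003389086851040231]) @ [[0.32, -0.18, -0.93],[0.69, 0.72, 0.09],[0.65, -0.67, 0.35]]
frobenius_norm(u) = 0.96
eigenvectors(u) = [[-0.07, 0.65, -0.6], [-0.39, -0.67, -0.77], [0.92, 0.35, -0.22]]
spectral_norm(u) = 0.84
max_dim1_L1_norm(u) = 1.06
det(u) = 0.00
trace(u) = 0.22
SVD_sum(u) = [[0.04, -0.02, -0.12], [0.13, -0.08, -0.39], [-0.23, 0.13, 0.67]] + [[-0.18,-0.19,-0.02], [-0.2,-0.21,-0.03], [-0.15,-0.16,-0.02]] + [[-0.0, 0.00, -0.0], [0.0, -0.0, 0.0], [0.0, -0.00, 0.00]]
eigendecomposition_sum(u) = [[0.02, -0.00, -0.05],[0.13, -0.02, -0.29],[-0.32, 0.05, 0.69]] + [[-0.0, 0.0, 0.00], [0.00, -0.0, -0.0], [-0.0, 0.00, 0.00]] + [[-0.16, -0.21, -0.10], [-0.21, -0.27, -0.13], [-0.06, -0.08, -0.04]]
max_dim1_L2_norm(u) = 0.75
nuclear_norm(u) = 1.30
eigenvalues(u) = [0.69, -0.0, -0.47]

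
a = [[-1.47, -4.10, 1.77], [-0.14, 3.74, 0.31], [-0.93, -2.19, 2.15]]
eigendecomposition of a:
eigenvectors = [[0.96, -0.56, 0.64], [0.01, 0.09, -0.60], [0.29, -0.82, 0.48]]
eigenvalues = [-0.97, 1.75, 3.64]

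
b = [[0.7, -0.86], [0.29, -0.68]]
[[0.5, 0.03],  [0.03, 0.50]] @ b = [[0.36, -0.45],  [0.17, -0.37]]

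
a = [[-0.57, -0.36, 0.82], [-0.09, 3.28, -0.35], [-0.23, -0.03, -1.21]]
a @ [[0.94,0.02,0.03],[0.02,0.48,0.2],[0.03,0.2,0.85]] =[[-0.52, -0.02, 0.61], [-0.03, 1.5, 0.36], [-0.25, -0.26, -1.04]]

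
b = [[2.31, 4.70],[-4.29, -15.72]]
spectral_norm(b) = 17.09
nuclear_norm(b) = 18.03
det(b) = -16.15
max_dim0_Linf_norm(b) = 15.72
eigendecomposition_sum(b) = [[1.20, 0.33], [-0.31, -0.09]] + [[1.11, 4.37], [-3.98, -15.63]]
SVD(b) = [[-0.30, 0.95], [0.95, 0.30]] @ diag([17.089631942912906, 0.9450291295885698]) @ [[-0.28, -0.96], [0.96, -0.28]]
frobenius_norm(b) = 17.12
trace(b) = -13.41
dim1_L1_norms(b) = [7.01, 20.01]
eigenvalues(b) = [1.11, -14.52]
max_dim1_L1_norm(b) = 20.01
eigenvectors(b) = [[0.97,-0.27], [-0.25,0.96]]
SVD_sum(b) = [[1.45, 4.95], [-4.56, -15.64]] + [[0.86,  -0.25], [0.27,  -0.08]]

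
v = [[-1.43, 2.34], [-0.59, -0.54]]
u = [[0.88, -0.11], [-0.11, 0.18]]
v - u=[[-2.31, 2.45], [-0.48, -0.72]]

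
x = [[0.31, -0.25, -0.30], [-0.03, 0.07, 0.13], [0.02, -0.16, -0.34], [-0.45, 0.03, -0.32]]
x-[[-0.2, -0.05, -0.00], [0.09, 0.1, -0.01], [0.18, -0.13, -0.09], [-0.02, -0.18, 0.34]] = [[0.51, -0.2, -0.3], [-0.12, -0.03, 0.14], [-0.16, -0.03, -0.25], [-0.43, 0.21, -0.66]]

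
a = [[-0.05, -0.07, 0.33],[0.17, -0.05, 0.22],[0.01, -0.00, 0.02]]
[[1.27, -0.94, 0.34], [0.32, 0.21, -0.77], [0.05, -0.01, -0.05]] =a@[[-2.57,4.11,-4.94], [0.66,-2.20,-0.54], [3.61,-2.70,0.18]]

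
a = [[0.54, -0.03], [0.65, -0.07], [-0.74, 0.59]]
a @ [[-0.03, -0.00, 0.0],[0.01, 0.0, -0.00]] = [[-0.02,0.00,0.0], [-0.02,0.0,0.0], [0.03,0.00,0.0]]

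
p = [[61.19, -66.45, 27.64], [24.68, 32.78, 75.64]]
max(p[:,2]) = 75.64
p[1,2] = 75.64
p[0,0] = 61.19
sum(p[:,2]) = 103.28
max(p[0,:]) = 61.19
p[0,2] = 27.64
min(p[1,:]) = 24.68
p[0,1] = -66.45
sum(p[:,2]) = 103.28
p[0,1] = -66.45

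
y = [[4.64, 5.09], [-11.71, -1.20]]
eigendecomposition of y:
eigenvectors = [[(-0.21-0.51j), (-0.21+0.51j)], [(0.83+0j), (0.83-0j)]]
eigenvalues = [(1.72+7.15j), (1.72-7.15j)]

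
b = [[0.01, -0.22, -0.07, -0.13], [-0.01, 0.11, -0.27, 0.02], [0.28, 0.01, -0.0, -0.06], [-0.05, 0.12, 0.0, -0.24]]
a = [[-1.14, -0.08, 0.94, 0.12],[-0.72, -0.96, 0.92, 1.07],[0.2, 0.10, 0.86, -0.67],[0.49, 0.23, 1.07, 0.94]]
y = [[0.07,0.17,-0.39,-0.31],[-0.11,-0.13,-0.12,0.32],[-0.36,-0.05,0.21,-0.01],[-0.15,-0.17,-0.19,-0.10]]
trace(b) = -0.12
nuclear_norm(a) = 5.50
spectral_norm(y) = 0.62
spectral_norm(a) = 2.35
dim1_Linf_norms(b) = [0.22, 0.27, 0.28, 0.24]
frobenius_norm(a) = 3.03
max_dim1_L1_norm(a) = 3.67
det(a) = 2.21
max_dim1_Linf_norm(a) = 1.14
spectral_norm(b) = 0.31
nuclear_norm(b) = 1.11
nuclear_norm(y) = 1.53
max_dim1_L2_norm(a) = 1.85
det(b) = -0.01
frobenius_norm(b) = 0.56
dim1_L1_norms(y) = [0.94, 0.68, 0.63, 0.61]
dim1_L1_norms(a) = [2.28, 3.67, 1.83, 2.73]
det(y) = -0.01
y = b @ a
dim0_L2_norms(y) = [0.41, 0.28, 0.5, 0.46]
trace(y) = 0.05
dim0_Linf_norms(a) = [1.14, 0.96, 1.07, 1.07]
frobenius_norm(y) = 0.84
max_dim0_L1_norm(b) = 0.46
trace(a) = -0.30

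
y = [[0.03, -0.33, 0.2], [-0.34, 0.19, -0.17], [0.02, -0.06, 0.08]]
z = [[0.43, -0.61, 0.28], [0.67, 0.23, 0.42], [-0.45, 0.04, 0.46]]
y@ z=[[-0.30, -0.09, -0.04], [0.06, 0.24, -0.09], [-0.07, -0.02, 0.02]]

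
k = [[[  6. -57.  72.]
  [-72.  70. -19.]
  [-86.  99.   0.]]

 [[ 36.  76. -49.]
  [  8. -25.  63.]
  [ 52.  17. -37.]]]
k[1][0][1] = 76.0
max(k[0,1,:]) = 70.0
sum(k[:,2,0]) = -34.0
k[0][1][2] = -19.0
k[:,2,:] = [[-86.0, 99.0, 0.0], [52.0, 17.0, -37.0]]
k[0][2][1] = 99.0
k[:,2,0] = [-86.0, 52.0]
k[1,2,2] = -37.0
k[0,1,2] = -19.0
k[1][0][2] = -49.0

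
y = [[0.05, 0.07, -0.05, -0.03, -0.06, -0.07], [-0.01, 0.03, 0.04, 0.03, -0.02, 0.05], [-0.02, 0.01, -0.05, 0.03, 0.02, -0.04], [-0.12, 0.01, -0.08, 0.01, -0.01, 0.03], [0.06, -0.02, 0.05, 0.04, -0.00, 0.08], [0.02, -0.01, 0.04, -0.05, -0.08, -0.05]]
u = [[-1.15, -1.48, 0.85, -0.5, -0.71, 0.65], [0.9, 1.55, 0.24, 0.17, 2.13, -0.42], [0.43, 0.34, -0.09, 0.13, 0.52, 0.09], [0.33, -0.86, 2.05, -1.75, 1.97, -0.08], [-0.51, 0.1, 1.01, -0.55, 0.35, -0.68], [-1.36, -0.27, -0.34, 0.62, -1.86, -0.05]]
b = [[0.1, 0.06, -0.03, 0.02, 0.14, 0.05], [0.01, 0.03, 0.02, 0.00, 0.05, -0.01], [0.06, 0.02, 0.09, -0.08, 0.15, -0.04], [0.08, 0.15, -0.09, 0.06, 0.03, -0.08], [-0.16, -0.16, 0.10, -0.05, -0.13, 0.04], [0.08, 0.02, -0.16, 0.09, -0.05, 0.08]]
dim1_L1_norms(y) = [0.33, 0.18, 0.17, 0.26, 0.25, 0.25]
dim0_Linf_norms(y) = [0.12, 0.07, 0.08, 0.05, 0.08, 0.08]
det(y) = 0.00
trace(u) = -1.14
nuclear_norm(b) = 0.87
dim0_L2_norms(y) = [0.15, 0.08, 0.13, 0.08, 0.1, 0.14]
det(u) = 0.00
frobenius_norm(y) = 0.29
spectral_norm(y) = 0.18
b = y @ u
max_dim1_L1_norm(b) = 0.64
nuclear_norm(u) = 9.94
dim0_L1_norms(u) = [4.68, 4.6, 4.58, 3.72, 7.54, 1.97]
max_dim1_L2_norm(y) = 0.15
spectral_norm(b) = 0.40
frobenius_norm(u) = 5.84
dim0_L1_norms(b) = [0.49, 0.44, 0.49, 0.3, 0.55, 0.3]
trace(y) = -0.01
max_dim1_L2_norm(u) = 3.46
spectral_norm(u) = 4.46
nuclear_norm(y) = 0.60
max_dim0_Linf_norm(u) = 2.13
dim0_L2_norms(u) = [2.13, 2.35, 2.48, 2.01, 3.57, 1.04]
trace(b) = 0.23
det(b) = -0.00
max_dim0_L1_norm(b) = 0.55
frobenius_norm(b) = 0.51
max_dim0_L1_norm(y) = 0.32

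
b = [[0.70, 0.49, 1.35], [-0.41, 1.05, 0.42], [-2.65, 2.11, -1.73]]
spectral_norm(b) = 3.95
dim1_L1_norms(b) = [2.54, 1.88, 6.49]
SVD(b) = [[-0.22,-0.79,0.57],  [0.16,-0.6,-0.78],  [0.96,-0.08,0.26]] @ diag([3.9536430996777394, 1.6837269480382624, 0.029492453616997705]) @ [[-0.70,0.53,-0.48], [-0.05,-0.71,-0.7], [0.71,0.47,-0.53]]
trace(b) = 0.02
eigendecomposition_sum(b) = [[(0.94+0j), -1.19-0.00j, (0.53+0j)], [(0.57+0j), -0.72-0.00j, 0.32+0.00j], [-0.89-0.00j, (1.13+0j), -0.51-0.00j]] + [[(-0.12+1.83j), 0.84-1.91j, (0.41+0.71j)], [(-0.49+0.93j), (0.88-0.81j), (0.05+0.47j)], [(-0.88-1.15j), (0.49+1.57j), -0.61-0.21j]] + [[(-0.12-1.83j), 0.84+1.91j, 0.41-0.71j], [(-0.49-0.93j), (0.88+0.81j), 0.05-0.47j], [-0.88+1.15j, (0.49-1.57j), (-0.61+0.21j)]]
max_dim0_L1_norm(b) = 3.76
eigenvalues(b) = [(-0.29+0j), (0.15+0.81j), (0.15-0.81j)]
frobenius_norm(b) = 4.30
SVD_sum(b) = [[0.62,-0.46,0.42], [-0.45,0.34,-0.31], [-2.66,2.01,-1.82]] + [[0.07, 0.95, 0.94], [0.06, 0.72, 0.72], [0.01, 0.1, 0.10]] + [[0.01, 0.01, -0.01], [-0.02, -0.01, 0.01], [0.01, 0.00, -0.0]]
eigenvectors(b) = [[-0.66+0.00j, (0.72+0j), (0.72-0j)],  [-0.40+0.00j, (0.38+0.17j), 0.38-0.17j],  [(0.63+0j), -0.43+0.37j, (-0.43-0.37j)]]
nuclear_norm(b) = 5.67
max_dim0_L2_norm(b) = 2.77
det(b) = -0.20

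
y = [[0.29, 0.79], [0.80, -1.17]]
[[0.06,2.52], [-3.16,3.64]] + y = [[0.35, 3.31], [-2.36, 2.47]]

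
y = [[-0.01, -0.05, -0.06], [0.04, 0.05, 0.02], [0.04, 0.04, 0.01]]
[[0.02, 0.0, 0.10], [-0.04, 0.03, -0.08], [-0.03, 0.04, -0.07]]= y@ [[-0.1, 0.98, -0.6], [-0.83, -0.05, -0.91], [0.34, -0.2, -0.74]]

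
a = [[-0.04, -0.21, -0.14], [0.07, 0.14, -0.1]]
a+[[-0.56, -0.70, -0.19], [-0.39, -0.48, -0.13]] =[[-0.6,-0.91,-0.33],[-0.32,-0.34,-0.23]]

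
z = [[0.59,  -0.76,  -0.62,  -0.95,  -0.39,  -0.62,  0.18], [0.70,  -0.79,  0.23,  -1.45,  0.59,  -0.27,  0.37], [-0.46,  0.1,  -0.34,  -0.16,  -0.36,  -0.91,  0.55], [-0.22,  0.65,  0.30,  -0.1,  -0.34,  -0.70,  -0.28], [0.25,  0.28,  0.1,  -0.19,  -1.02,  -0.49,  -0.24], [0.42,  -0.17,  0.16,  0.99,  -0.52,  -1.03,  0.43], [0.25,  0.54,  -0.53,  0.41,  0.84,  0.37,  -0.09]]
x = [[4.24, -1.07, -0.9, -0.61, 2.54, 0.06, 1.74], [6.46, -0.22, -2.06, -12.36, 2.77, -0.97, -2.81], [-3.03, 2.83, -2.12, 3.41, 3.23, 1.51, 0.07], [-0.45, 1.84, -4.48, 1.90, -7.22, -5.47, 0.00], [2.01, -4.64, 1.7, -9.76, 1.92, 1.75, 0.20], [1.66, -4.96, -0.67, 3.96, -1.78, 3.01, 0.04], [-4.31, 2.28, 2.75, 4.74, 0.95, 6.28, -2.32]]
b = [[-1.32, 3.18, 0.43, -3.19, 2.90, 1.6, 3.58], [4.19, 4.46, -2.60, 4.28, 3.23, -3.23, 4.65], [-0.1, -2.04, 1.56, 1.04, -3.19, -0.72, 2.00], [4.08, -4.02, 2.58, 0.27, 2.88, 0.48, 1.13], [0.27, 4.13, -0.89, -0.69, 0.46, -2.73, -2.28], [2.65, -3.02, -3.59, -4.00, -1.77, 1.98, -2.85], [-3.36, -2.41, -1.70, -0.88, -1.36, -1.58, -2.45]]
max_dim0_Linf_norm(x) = 12.36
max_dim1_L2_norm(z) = 1.96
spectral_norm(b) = 12.14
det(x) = 181567.27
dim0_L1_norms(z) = [2.89, 3.29, 2.28, 4.25, 4.06, 4.39, 2.14]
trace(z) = -2.78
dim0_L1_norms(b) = [15.97, 23.26, 13.35, 14.35, 15.79, 12.32, 18.94]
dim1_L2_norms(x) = [5.46, 14.67, 6.78, 10.46, 11.42, 7.46, 9.98]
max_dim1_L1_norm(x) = 27.65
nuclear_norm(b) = 43.89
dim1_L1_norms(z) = [4.11, 4.4, 2.88, 2.59, 2.57, 3.72, 3.03]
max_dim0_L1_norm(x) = 36.74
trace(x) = 6.41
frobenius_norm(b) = 18.58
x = b @ z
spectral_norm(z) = 2.46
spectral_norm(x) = 19.80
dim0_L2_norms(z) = [1.18, 1.43, 0.98, 2.06, 1.66, 1.79, 0.89]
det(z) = -1.27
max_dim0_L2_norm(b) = 9.07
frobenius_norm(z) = 3.92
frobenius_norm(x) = 26.20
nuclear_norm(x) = 55.40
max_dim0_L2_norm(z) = 2.06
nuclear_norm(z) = 9.00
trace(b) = 4.96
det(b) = -143423.69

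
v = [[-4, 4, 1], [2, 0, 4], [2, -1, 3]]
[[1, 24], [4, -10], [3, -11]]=v @ [[0, -5], [0, 1], [1, 0]]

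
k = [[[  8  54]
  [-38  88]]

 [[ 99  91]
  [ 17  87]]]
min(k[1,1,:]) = 17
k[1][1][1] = 87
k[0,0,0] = 8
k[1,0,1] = 91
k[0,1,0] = -38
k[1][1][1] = 87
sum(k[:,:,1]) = 320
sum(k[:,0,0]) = 107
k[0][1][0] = -38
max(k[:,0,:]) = 99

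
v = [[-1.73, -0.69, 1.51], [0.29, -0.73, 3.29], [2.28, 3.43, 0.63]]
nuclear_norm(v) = 9.29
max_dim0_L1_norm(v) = 5.43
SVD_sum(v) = [[-1.1, -1.44, 0.33], [-0.59, -0.77, 0.18], [2.35, 3.07, -0.71]] + [[0.17, 0.13, 1.13], [0.48, 0.35, 3.14], [0.2, 0.15, 1.32]] + [[-0.80, 0.62, 0.05],[0.40, -0.31, -0.03],[-0.27, 0.21, 0.02]]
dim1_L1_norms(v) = [3.93, 4.31, 6.34]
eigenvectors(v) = [[-0.14, -0.83, -0.53], [-0.60, 0.56, -0.55], [-0.79, -0.01, 0.64]]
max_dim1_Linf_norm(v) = 3.43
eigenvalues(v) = [3.66, -1.24, -4.25]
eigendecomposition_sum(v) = [[0.19, 0.29, 0.41], [0.79, 1.22, 1.72], [1.04, 1.60, 2.25]] + [[-0.87,0.54,-0.26], [0.59,-0.37,0.17], [-0.01,0.01,-0.00]] + [[-1.05, -1.53, 1.35], [-1.09, -1.58, 1.40], [1.26, 1.82, -1.62]]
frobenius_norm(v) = 5.88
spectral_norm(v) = 4.45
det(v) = 19.28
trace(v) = -1.83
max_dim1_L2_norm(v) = 4.17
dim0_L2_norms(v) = [2.88, 3.57, 3.67]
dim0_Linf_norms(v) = [2.28, 3.43, 3.29]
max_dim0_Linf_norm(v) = 3.43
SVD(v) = [[-0.41, 0.31, -0.85],[-0.22, 0.88, 0.43],[0.88, 0.37, -0.29]] @ diag([4.4519144093094205, 3.650007289320275, 1.186720219804142]) @ [[0.6, 0.78, -0.18],[0.15, 0.11, 0.98],[0.79, -0.62, -0.05]]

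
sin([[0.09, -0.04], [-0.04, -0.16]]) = [[0.09, -0.04], [-0.04, -0.16]]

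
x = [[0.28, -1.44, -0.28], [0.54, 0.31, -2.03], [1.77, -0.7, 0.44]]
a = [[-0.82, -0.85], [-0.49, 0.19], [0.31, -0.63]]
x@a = [[0.39, -0.34], [-1.22, 0.88], [-0.97, -1.91]]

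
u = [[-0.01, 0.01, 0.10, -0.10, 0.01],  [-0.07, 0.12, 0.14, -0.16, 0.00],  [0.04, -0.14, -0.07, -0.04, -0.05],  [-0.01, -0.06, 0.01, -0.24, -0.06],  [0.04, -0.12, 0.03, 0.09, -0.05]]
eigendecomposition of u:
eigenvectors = [[(0.23+0j),(-0.52+0j),(0.03+0.46j),0.03-0.46j,-0.75+0.00j], [0.30+0.00j,(0.43+0j),(0.12+0.36j),(0.12-0.36j),(-0.41+0j)], [0.30+0.00j,-0.35+0.00j,(-0.19-0.31j),-0.19+0.31j,(0.01+0j)], [0.82+0.00j,(0.05+0j),0.09-0.18j,0.09+0.18j,(0.01+0j)], [(-0.3+0j),(-0.65+0j),-0.69+0.00j,(-0.69-0j),(0.51+0j)]]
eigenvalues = [(-0.24+0j), (0.07+0j), (-0.03+0.07j), (-0.03-0.07j), (-0.01+0j)]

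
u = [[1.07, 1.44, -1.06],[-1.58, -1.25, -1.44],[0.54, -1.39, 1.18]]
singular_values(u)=[2.76, 2.42, 0.78]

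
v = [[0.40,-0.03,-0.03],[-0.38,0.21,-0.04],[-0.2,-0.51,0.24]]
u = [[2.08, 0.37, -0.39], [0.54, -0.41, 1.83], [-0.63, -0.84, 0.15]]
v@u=[[0.83,0.19,-0.22], [-0.65,-0.19,0.53], [-0.84,-0.07,-0.82]]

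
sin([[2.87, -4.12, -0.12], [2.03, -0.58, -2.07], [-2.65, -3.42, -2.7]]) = [[6.21, 3.95, -2.76],  [-3.81, 7.42, -1.64],  [3.06, -6.42, 2.81]]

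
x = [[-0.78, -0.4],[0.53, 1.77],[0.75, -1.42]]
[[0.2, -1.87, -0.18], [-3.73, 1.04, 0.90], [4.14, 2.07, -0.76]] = x@ [[0.98, 2.47, -0.03], [-2.40, -0.15, 0.52]]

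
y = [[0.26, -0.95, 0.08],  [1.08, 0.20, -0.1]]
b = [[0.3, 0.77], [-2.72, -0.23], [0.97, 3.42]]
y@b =[[2.74, 0.69], [-0.32, 0.44]]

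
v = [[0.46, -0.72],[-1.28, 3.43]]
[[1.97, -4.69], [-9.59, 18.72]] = v @ [[-0.25, -3.99], [-2.89, 3.97]]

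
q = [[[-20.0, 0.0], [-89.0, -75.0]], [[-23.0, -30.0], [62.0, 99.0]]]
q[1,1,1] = 99.0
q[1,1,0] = 62.0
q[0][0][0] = -20.0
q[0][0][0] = -20.0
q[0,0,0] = -20.0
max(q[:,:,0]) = 62.0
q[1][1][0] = 62.0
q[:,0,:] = [[-20.0, 0.0], [-23.0, -30.0]]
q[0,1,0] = -89.0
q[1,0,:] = [-23.0, -30.0]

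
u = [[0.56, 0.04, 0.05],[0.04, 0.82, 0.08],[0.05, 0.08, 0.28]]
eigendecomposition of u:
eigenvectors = [[0.17, 0.97, -0.15], [0.97, -0.19, -0.13], [0.15, 0.12, 0.98]]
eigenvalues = [0.84, 0.56, 0.26]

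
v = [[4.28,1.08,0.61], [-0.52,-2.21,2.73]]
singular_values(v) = [4.57, 3.4]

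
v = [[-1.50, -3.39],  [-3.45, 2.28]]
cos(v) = [[-0.79, -0.23], [-0.23, -0.54]]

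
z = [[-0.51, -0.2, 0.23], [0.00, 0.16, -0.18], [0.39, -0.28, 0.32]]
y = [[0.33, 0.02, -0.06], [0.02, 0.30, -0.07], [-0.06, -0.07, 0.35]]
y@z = [[-0.19, -0.05, 0.05], [-0.04, 0.06, -0.07], [0.17, -0.10, 0.11]]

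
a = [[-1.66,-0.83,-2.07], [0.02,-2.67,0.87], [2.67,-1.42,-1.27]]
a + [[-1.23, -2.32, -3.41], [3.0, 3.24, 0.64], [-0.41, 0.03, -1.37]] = [[-2.89,-3.15,-5.48], [3.02,0.57,1.51], [2.26,-1.39,-2.64]]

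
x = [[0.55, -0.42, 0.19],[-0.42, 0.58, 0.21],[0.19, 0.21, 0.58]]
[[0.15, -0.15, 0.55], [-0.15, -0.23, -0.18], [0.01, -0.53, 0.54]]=x @ [[-0.19,-0.93,0.65], [-0.49,-0.97,-0.12], [0.26,-0.26,0.76]]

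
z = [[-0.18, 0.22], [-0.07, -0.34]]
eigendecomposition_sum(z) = [[-0.09+0.16j,  0.11+0.30j], [(-0.04-0.1j),  -0.17-0.06j]] + [[(-0.09-0.16j), (0.11-0.3j)], [-0.04+0.10j, (-0.17+0.06j)]]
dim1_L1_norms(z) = [0.4, 0.41]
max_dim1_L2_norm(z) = 0.35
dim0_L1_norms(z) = [0.25, 0.56]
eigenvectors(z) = [[0.87+0.00j,0.87-0.00j], [(-0.32+0.38j),-0.32-0.38j]]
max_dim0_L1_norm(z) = 0.56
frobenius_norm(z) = 0.45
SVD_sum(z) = [[-0.03,0.24], [0.04,-0.33]] + [[-0.15, -0.02], [-0.11, -0.01]]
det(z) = 0.08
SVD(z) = [[-0.59, 0.81], [0.81, 0.59]] @ diag([0.40735807392939044, 0.1880409519347774]) @ [[0.12, -0.99], [-0.99, -0.12]]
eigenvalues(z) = [(-0.26+0.09j), (-0.26-0.09j)]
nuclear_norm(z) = 0.60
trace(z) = -0.52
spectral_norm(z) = 0.41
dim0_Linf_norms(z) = [0.18, 0.34]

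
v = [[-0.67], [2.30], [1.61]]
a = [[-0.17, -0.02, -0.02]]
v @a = [[0.11, 0.01, 0.01], [-0.39, -0.05, -0.05], [-0.27, -0.03, -0.03]]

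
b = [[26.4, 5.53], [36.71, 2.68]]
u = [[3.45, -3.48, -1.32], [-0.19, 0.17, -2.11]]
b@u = [[90.03, -90.93, -46.52], [126.14, -127.30, -54.11]]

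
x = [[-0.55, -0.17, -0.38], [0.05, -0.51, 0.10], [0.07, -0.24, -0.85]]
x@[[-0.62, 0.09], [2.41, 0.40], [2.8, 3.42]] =[[-1.13, -1.42],[-0.98, 0.14],[-3.0, -3.00]]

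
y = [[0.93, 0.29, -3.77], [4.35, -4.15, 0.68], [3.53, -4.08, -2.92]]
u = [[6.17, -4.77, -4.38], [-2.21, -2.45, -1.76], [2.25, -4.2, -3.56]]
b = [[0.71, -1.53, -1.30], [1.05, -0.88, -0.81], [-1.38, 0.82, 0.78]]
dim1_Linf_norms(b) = [1.53, 1.05, 1.38]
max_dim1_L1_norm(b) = 3.54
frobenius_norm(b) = 3.20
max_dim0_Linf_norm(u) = 6.17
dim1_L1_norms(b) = [3.54, 2.74, 2.98]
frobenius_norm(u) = 11.37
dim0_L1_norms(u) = [10.63, 11.42, 9.7]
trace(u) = 0.16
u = y @ b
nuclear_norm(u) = 14.66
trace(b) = 0.61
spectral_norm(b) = 3.11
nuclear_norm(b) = 3.88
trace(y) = -6.14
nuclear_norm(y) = 13.55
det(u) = -0.18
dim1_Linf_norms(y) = [3.77, 4.35, 4.08]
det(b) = -0.01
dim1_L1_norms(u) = [15.32, 6.42, 10.01]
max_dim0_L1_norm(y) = 8.81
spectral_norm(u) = 10.64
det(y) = 29.91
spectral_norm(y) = 8.32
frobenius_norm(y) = 9.46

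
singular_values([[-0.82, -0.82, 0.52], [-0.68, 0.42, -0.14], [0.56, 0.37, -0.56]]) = [1.53, 0.8, 0.22]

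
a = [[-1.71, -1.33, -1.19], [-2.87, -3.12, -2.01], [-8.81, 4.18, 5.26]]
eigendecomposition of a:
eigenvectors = [[0.13, -0.43, 0.13], [0.18, -0.9, -0.71], [-0.98, -0.00, 0.69]]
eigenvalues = [5.61, -4.5, -0.68]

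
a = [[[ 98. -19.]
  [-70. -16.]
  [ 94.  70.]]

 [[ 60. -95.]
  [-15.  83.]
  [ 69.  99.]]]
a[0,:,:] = [[98.0, -19.0], [-70.0, -16.0], [94.0, 70.0]]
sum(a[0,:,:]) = 157.0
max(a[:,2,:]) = 99.0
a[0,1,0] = -70.0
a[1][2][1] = 99.0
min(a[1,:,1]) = -95.0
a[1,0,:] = [60.0, -95.0]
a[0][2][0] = 94.0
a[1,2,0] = 69.0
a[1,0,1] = -95.0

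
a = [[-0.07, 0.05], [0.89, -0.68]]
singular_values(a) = [1.12, 0.0]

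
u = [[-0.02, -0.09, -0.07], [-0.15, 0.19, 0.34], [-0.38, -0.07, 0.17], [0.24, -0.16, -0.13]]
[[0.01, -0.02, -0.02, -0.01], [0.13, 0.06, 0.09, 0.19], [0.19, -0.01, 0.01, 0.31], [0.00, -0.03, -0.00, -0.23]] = u @ [[-0.04,0.03,0.13,-0.79], [-0.7,0.16,-0.06,0.16], [0.75,0.09,0.35,0.11]]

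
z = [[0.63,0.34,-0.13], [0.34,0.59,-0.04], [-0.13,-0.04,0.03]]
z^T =[[0.63, 0.34, -0.13], [0.34, 0.59, -0.04], [-0.13, -0.04, 0.03]]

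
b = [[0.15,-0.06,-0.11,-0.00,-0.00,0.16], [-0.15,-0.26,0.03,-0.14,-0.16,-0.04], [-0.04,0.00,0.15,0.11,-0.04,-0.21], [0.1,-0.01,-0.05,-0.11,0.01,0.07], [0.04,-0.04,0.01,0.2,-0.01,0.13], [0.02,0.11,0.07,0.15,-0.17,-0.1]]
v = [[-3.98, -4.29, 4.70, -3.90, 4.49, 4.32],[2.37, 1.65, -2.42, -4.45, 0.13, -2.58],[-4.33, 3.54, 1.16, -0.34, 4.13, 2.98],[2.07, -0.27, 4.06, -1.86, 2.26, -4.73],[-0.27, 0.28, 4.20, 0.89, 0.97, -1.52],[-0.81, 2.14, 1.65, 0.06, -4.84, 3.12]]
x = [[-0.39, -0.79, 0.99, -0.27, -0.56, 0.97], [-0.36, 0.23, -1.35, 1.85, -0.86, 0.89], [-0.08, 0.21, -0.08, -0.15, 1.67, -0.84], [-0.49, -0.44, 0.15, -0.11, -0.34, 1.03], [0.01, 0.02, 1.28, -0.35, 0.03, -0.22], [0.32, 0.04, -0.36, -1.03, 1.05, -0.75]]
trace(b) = -0.18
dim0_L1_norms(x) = [1.65, 1.73, 4.21, 3.76, 4.51, 4.7]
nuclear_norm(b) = 1.39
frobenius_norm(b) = 0.67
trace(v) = 1.06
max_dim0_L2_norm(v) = 8.28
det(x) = -0.05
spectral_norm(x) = 3.36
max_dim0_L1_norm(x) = 4.7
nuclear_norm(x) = 8.22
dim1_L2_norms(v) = [10.51, 6.38, 7.66, 7.2, 4.67, 6.41]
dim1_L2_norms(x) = [1.76, 2.64, 1.89, 1.28, 1.35, 1.72]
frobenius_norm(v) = 18.01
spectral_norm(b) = 0.44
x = b @ v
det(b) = 0.00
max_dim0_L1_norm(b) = 0.71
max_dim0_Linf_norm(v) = 4.84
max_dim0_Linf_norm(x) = 1.85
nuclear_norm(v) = 38.29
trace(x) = -1.07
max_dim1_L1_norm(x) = 5.54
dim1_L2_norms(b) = [0.25, 0.37, 0.29, 0.17, 0.25, 0.28]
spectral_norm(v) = 11.89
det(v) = -1983.92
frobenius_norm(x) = 4.48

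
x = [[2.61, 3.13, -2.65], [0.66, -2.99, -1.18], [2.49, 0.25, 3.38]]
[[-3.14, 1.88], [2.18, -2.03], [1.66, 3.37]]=x @ [[0.21, 0.56], [-0.84, 0.59], [0.4, 0.54]]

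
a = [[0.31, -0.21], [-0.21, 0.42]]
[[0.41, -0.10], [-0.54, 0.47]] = a @[[0.69, 0.65], [-0.95, 1.44]]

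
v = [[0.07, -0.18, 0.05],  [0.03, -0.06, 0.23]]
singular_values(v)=[0.27, 0.15]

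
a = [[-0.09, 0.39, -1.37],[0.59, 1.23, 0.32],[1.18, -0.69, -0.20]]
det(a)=2.742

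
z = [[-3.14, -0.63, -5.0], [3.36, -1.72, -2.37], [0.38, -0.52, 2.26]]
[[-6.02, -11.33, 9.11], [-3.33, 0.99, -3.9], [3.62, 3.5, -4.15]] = z@ [[-0.31,1.38,-1.22], [-0.72,0.23,1.62], [1.49,1.37,-1.26]]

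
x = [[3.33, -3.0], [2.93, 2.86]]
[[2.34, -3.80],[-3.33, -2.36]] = x @[[-0.18, -0.98], [-0.98, 0.18]]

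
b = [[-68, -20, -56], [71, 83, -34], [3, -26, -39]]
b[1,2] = -34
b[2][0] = 3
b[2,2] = -39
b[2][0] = 3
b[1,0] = 71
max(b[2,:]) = 3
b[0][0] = -68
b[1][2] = -34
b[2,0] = 3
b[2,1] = -26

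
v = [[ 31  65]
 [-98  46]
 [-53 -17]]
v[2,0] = -53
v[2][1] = -17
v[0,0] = 31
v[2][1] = -17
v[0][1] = 65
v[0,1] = 65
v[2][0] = -53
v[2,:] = [-53, -17]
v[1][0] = -98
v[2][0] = -53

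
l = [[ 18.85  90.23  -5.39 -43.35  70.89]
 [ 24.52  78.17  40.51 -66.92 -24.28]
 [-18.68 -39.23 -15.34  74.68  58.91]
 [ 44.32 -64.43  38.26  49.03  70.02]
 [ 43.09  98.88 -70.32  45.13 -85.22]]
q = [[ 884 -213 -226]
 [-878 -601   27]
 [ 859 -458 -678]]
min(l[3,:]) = -64.43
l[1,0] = 24.52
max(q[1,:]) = 27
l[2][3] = 74.68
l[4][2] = -70.32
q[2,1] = -458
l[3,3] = 49.03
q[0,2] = -226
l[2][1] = -39.23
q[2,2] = -678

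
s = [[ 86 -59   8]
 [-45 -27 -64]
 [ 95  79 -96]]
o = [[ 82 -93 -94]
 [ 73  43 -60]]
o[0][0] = 82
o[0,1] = -93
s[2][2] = -96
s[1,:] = [-45, -27, -64]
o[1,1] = 43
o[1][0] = 73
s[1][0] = -45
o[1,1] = 43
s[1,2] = -64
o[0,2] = -94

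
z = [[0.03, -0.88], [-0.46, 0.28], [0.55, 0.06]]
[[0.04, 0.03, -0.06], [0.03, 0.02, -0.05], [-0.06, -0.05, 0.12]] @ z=[[-0.05, -0.03], [-0.04, -0.02], [0.09, 0.05]]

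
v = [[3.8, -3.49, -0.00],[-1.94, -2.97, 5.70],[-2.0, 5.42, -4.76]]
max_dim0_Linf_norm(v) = 5.7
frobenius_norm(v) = 11.30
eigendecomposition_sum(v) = [[3.81, -2.34, -1.28], [-2.04, 1.25, 0.69], [-1.79, 1.10, 0.60]] + [[-0.05, -0.05, -0.06], [-0.06, -0.05, -0.07], [-0.05, -0.04, -0.05]] + [[0.04,-1.1,1.34], [0.16,-4.17,5.08], [-0.16,4.36,-5.31]]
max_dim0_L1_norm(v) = 11.88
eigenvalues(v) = [5.67, -0.16, -9.44]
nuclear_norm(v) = 15.53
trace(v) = -3.93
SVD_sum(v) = [[0.47,-2.11,2.12], [0.9,-4.01,4.03], [-1.16,5.17,-5.19]] + [[3.38, -1.32, -2.07], [-2.79, 1.09, 1.71], [-0.79, 0.31, 0.48]] + [[-0.05, -0.06, -0.05],[-0.04, -0.05, -0.04],[-0.06, -0.06, -0.05]]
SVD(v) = [[-0.31, 0.76, 0.57], [-0.58, -0.63, 0.52], [0.75, -0.18, 0.63]] @ diag([9.867571491955234, 5.507821260869417, 0.15342036848869234]) @ [[-0.16, 0.70, -0.7], [0.81, -0.32, -0.50], [-0.57, -0.64, -0.51]]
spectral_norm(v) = 9.87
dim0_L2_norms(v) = [4.71, 7.1, 7.43]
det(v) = 8.34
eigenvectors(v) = [[0.81,-0.57,-0.18], [-0.44,-0.64,-0.68], [-0.38,-0.51,0.71]]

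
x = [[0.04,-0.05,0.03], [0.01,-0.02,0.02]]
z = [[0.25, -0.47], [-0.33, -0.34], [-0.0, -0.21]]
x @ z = [[0.03, -0.01], [0.01, -0.00]]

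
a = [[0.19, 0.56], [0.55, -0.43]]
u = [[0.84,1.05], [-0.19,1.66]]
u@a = [[0.74, 0.02], [0.88, -0.82]]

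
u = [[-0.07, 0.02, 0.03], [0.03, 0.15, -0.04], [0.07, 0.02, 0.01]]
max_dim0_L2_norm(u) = 0.15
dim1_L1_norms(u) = [0.12, 0.22, 0.1]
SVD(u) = [[-0.06,-0.78,0.62], [0.97,-0.19,-0.14], [0.23,0.6,0.77]] @ diag([0.16169959475406326, 0.09667888579825261, 0.03326310414227988]) @ [[0.31, 0.92, -0.24],[0.94, -0.34, -0.10],[0.17, 0.19, 0.97]]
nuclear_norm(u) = 0.29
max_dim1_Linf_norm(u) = 0.15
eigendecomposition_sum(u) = [[-0.08, 0.0, 0.02],  [0.02, -0.0, -0.01],  [0.05, -0.0, -0.02]] + [[0.01, -0.0, 0.01], [0.01, -0.00, 0.01], [0.02, -0.01, 0.03]] + [[0.00, 0.02, -0.01], [0.01, 0.15, -0.04], [0.0, 0.03, -0.01]]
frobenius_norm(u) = 0.19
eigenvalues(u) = [-0.09, 0.04, 0.15]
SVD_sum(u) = [[-0.00,-0.01,0.00],  [0.05,0.14,-0.04],  [0.01,0.03,-0.01]] + [[-0.07, 0.03, 0.01], [-0.02, 0.01, 0.0], [0.05, -0.02, -0.01]] + [[0.0,0.0,0.02], [-0.0,-0.0,-0.00], [0.0,0.0,0.02]]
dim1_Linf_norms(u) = [0.07, 0.15, 0.07]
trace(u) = 0.09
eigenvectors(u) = [[-0.83,0.30,-0.12], [0.19,0.25,-0.97], [0.52,0.92,-0.21]]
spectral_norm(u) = 0.16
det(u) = -0.00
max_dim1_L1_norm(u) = 0.22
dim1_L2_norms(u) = [0.08, 0.16, 0.07]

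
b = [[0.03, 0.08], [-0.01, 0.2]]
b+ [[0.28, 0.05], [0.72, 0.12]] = [[0.31, 0.13], [0.71, 0.32]]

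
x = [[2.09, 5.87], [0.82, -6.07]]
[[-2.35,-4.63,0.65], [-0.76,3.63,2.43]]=x @ [[-1.07,-0.39,1.04], [-0.02,-0.65,-0.26]]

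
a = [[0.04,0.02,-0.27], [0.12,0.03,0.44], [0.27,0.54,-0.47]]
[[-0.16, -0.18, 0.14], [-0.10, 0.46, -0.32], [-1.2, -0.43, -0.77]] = a@[[-1.55,  1.11,  0.25], [-1.21,  -0.68,  -2.11], [0.27,  0.78,  -0.65]]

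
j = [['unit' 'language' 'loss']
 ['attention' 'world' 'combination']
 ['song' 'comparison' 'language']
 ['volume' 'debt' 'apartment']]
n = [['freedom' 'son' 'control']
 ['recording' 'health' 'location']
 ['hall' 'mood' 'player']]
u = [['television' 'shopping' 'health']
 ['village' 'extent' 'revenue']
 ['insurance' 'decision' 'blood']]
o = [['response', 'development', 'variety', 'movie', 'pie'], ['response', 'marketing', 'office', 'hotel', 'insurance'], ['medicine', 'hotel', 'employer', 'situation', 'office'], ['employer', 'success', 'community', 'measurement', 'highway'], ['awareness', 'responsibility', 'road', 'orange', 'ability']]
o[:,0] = ['response', 'response', 'medicine', 'employer', 'awareness']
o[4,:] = ['awareness', 'responsibility', 'road', 'orange', 'ability']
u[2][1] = 'decision'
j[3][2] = 'apartment'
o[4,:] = ['awareness', 'responsibility', 'road', 'orange', 'ability']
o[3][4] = 'highway'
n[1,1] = 'health'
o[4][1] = 'responsibility'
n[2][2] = 'player'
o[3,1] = 'success'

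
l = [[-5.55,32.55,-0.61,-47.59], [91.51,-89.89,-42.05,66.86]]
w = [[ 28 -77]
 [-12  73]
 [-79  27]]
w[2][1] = 27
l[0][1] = 32.55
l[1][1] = -89.89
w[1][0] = -12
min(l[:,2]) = -42.05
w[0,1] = -77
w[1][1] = 73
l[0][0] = -5.55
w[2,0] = -79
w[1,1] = 73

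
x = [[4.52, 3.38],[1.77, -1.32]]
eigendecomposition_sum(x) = [[4.78, 2.40], [1.26, 0.63]] + [[-0.26, 0.98], [0.51, -1.95]]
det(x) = -11.95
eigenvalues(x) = [5.41, -2.21]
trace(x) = 3.20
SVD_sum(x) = [[4.67, 3.16], [0.6, 0.41]] + [[-0.15,0.22], [1.17,-1.73]]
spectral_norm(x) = 5.68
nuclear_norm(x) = 7.79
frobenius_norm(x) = 6.06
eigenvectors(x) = [[0.97, -0.45], [0.25, 0.89]]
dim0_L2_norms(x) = [4.85, 3.63]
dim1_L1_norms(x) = [7.9, 3.09]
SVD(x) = [[-0.99, -0.13], [-0.13, 0.99]] @ diag([5.6842984424879255, 2.1021063761687566]) @ [[-0.83, -0.56], [0.56, -0.83]]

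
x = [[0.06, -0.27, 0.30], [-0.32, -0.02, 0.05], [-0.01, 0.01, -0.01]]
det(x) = -0.000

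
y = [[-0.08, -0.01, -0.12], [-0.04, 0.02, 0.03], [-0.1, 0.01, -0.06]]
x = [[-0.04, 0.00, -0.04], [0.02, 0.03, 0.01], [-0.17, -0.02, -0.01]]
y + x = [[-0.12,-0.01,-0.16], [-0.02,0.05,0.04], [-0.27,-0.01,-0.07]]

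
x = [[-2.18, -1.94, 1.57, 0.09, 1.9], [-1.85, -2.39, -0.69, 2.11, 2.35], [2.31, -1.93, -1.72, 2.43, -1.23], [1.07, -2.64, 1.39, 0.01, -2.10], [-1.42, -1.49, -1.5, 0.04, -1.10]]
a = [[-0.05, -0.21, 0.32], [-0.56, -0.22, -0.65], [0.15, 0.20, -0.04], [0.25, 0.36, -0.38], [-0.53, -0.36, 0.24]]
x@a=[[0.45, 0.55, 0.92], [0.61, 0.69, 0.75], [1.97, 0.91, 0.84], [2.75, 1.39, 1.5], [1.27, 0.74, 0.29]]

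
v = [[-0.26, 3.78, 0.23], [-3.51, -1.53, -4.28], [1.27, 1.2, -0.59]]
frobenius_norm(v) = 7.13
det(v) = -30.47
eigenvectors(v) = [[-0.03-0.63j,  (-0.03+0.63j),  (-0.75+0j)],[(0.73+0j),  0.73-0.00j,  0.24+0.00j],[-0.18-0.21j,  -0.18+0.21j,  0.62+0.00j]]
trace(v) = -2.38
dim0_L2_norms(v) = [3.74, 4.25, 4.33]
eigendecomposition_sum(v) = [[0.09+1.59j, 1.73+0.55j, (-0.56+1.7j)], [(-1.83+0.03j), (-0.71+1.96j), -1.92-0.72j], [(0.45+0.51j), 0.73-0.28j, 0.26+0.72j]] + [[(0.09-1.59j), 1.73-0.55j, -0.56-1.70j], [(-1.83-0.03j), (-0.71-1.96j), -1.92+0.72j], [0.45-0.51j, (0.73+0.28j), (0.26-0.72j)]] + [[(-0.44+0j), 0.31-0.00j, 1.35-0.00j],[0.14-0.00j, (-0.1+0j), (-0.43+0j)],[0.36-0.00j, -0.26+0.00j, -1.12+0.00j]]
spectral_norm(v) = 5.95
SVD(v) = [[0.29, 0.91, -0.28], [-0.94, 0.32, 0.06], [0.15, 0.25, 0.96]] @ diag([5.948525080774275, 3.668068172049044, 1.3962898154037289]) @ [[0.58,0.46,0.68], [-0.29,0.89,-0.36], [0.77,-0.01,-0.64]]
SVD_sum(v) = [[1.0,0.8,1.18], [-3.24,-2.58,-3.80], [0.51,0.41,0.6]] + [[-0.96, 2.98, -1.2], [-0.34, 1.05, -0.42], [-0.26, 0.81, -0.33]] + [[-0.3, 0.01, 0.25], [0.07, -0.0, -0.06], [1.02, -0.02, -0.86]]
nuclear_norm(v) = 11.01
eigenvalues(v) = [(-0.36+4.27j), (-0.36-4.27j), (-1.66+0j)]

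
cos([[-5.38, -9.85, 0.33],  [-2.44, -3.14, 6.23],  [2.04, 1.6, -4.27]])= [[1.36, -4.46, -4.31], [-0.2, 3.05, 3.28], [0.48, -0.59, 0.76]]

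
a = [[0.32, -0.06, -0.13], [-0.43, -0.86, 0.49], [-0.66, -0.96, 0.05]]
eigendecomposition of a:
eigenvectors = [[0.82+0.00j,(-0.13-0.05j),-0.13+0.05j], [-0.42+0.00j,-0.34+0.44j,(-0.34-0.44j)], [(-0.38+0j),(-0.82+0j),(-0.82-0j)]]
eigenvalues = [(0.41+0j), (-0.45+0.47j), (-0.45-0.47j)]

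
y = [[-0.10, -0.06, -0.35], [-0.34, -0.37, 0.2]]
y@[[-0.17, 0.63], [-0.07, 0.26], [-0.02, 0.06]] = [[0.03,-0.10],  [0.08,-0.3]]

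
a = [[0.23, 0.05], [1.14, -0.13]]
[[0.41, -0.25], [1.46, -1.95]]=a @ [[1.45, -1.5], [1.50, 1.82]]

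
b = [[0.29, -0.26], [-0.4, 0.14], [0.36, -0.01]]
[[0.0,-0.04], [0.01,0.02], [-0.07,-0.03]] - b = [[-0.29,0.22],[0.41,-0.12],[-0.43,-0.02]]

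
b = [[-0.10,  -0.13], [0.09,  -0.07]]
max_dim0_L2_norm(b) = 0.15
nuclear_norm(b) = 0.28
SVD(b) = [[1.00, 0.01], [0.01, -1.00]] @ diag([0.16401438774457847, 0.11401438774457842]) @ [[-0.61, -0.8],  [-0.8, 0.61]]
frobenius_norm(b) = 0.20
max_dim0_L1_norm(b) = 0.2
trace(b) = -0.17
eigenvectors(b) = [[(0.77+0j), (0.77-0j)], [(-0.09-0.63j), -0.09+0.63j]]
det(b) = 0.02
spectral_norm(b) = 0.16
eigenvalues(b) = [(-0.08+0.11j), (-0.08-0.11j)]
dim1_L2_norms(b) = [0.16, 0.11]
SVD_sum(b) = [[-0.10,-0.13],[-0.0,-0.00]] + [[-0.00, 0.0], [0.09, -0.07]]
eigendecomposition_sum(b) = [[(-0.05+0.05j), -0.06-0.05j],[0.04+0.04j, -0.03+0.06j]] + [[-0.05-0.05j, (-0.06+0.05j)],[0.04-0.04j, (-0.03-0.06j)]]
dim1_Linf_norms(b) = [0.13, 0.09]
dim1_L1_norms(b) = [0.23, 0.16]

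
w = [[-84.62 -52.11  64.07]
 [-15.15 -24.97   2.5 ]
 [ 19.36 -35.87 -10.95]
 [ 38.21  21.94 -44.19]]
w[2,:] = [19.36, -35.87, -10.95]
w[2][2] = -10.95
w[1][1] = -24.97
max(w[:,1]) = 21.94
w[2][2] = -10.95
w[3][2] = -44.19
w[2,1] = -35.87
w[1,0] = -15.15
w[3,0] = 38.21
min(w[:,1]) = -52.11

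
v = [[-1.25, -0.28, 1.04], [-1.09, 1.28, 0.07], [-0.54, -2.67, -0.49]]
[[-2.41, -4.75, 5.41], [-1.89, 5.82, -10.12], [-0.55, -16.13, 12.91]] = v@[[1.64, 1.55, 2.17],[-0.06, 5.93, -6.39],[-0.36, -1.11, 6.09]]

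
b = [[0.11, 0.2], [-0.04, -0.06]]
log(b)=[[-0.72, 6.03], [-1.21, -5.85]]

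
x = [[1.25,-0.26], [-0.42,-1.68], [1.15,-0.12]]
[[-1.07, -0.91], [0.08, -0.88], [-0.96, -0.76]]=x @ [[-0.82, -0.59], [0.16, 0.67]]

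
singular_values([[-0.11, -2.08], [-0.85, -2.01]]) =[2.97, 0.52]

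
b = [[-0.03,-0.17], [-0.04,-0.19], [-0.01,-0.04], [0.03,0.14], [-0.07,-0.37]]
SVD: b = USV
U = [[-0.36, 0.49], [-0.40, -0.54], [-0.09, -0.38], [0.30, 0.49], [-0.78, 0.28]]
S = [0.48, 0.01]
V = [[0.19, 0.98],[0.98, -0.19]]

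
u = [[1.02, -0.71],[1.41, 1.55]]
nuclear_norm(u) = 3.33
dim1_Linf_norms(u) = [1.02, 1.55]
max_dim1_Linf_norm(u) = 1.55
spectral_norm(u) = 2.10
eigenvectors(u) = [[(0.15-0.56j),0.15+0.56j], [-0.82+0.00j,-0.82-0.00j]]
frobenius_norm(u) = 2.44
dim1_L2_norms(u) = [1.24, 2.1]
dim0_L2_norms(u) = [1.74, 1.7]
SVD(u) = [[-0.12, -0.99], [-0.99, 0.12]] @ diag([2.104785153582938, 1.2267760420129046]) @ [[-0.72, -0.69], [-0.69, 0.72]]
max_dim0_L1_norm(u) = 2.43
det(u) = 2.58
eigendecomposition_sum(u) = [[(0.51+0.66j), -0.35+0.47j],[(0.7-0.94j), (0.78+0.31j)]] + [[(0.51-0.66j), (-0.35-0.47j)], [0.70+0.94j, 0.78-0.31j]]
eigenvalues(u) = [(1.28+0.96j), (1.28-0.96j)]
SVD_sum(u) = [[0.18, 0.17], [1.51, 1.45]] + [[0.84,-0.88],[-0.1,0.1]]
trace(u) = 2.57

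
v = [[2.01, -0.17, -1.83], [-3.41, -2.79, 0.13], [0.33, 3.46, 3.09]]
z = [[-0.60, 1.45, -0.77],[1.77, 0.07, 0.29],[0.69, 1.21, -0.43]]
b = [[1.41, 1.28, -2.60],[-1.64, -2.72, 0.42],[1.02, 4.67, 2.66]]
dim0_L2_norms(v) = [3.97, 4.45, 3.59]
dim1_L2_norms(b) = [3.22, 3.2, 5.47]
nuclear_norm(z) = 4.10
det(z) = 0.01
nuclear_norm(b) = 10.02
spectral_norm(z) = 2.11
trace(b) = 1.35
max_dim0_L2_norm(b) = 5.55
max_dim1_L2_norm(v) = 4.65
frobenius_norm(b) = 7.11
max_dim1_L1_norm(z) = 2.82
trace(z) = -0.96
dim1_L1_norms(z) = [2.82, 2.13, 2.33]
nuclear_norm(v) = 9.75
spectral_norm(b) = 6.09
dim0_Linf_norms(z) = [1.77, 1.45, 0.77]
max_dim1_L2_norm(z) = 1.79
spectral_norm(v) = 5.56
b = v + z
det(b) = 5.86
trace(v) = 2.31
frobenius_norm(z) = 2.90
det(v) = -0.12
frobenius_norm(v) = 6.96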